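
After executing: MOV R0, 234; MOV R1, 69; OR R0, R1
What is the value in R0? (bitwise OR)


Register state trace:
  MOV R0, 234  → R0 = 234 (0b11101010)
  MOV R1, 69  → R1 = 69 (0b01000101)
  OR R0, R1   → R0 = 234 OR 69 = 239 (0b11101111)
Final: R0 = 239

239


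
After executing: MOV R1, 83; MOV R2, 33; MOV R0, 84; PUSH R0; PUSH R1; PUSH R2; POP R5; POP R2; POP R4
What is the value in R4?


Stack trace (top is rightmost):
  MOV R1, 83  → R1 = 83
  MOV R2, 33  → R2 = 33
  MOV R0, 84  → R0 = 84
  PUSH R0  → stack: [84]
  PUSH R1  → stack: [84, 83]
  PUSH R2  → stack: [84, 83, 33]
  POP R5  → R5 = 33, stack: [84, 83]
  POP R2  → R2 = 83, stack: [84]
  POP R4  → R4 = 84, stack: []
Final: R4 = 84

84


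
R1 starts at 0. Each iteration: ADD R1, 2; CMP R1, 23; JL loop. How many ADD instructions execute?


Loop trace (R1 starts at 0, target 23, step 2):
  ADD #1: R1 = 0 + 2 = 2  → 2 < 23, loop
  ADD #2: R1 = 2 + 2 = 4  → 4 < 23, loop
  ADD #3: R1 = 4 + 2 = 6  → 6 < 23, loop
  ADD #4: R1 = 6 + 2 = 8  → 8 < 23, loop
  ADD #5: R1 = 8 + 2 = 10  → 10 < 23, loop
  ADD #6: R1 = 10 + 2 = 12  → 12 < 23, loop
  ADD #7: R1 = 12 + 2 = 14  → 14 < 23, loop
  ADD #8: R1 = 14 + 2 = 16  → 16 < 23, loop
  ADD #9: R1 = 16 + 2 = 18  → 18 < 23, loop
  ADD #10: R1 = 18 + 2 = 20  → 20 < 23, loop
  ADD #11: R1 = 20 + 2 = 22  → 22 < 23, loop
  ADD #12: R1 = 22 + 2 = 24  → 24 >= 23, exit
Total ADD instructions: 12

12


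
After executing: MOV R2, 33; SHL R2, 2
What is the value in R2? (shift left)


Register state trace:
  MOV R2, 33  → R2 = 33
  SHL R2, 2  → R2 = 33 << 2 = 33 * 2^2 = 132
Final: R2 = 132

132


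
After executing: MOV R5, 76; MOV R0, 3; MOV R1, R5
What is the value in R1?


Register state trace:
  MOV R5, 76  → R5 = 76
  MOV R0, 3  → R0 = 3
  MOV R1, R5  → R1 = 76
Final: R1 = 76

76


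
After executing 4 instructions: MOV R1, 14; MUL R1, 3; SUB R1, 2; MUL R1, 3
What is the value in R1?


Register state trace:
  MOV R1, 14  → R1 = 14
  MUL R1, 3  → R1 = 14 * 3 = 42
  SUB R1, 2  → R1 = 42 - 2 = 40
  MUL R1, 3  → R1 = 40 * 3 = 120
Final: R1 = 120

120


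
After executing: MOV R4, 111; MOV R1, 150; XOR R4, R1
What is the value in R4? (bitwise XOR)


Register state trace:
  MOV R4, 111  → R4 = 111 (0b01101111)
  MOV R1, 150  → R1 = 150 (0b10010110)
  XOR R4, R1  → R4 = 111 XOR 150 = 249 (0b11111001)
Final: R4 = 249

249


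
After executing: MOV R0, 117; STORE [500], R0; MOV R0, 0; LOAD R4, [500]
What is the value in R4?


Register and memory trace:
  MOV R0, 117  → R0 = 117
  STORE [500], R0  → mem[500] = 117
  MOV R0, 0  → R0 = 0
  LOAD R4, [500]  → R4 = mem[500] = 117
Final: R4 = 117

117


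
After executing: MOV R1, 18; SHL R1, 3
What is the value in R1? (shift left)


Register state trace:
  MOV R1, 18  → R1 = 18
  SHL R1, 3  → R1 = 18 << 3 = 18 * 2^3 = 144
Final: R1 = 144

144


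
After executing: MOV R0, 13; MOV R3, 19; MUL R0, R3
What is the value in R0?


Register state trace:
  MOV R0, 13  → R0 = 13
  MOV R3, 19  → R3 = 19
  MUL R0, R3  → R0 = 13 * 19 = 247
Final: R0 = 247

247


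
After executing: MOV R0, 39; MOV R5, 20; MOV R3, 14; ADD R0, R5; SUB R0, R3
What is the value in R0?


Register state trace:
  MOV R0, 39  → R0 = 39
  MOV R5, 20  → R5 = 20
  MOV R3, 14  → R3 = 14
  ADD R0, R5  → R0 = 39 + 20 = 59
  SUB R0, R3  → R0 = 59 - 14 = 45
Final: R0 = 45

45


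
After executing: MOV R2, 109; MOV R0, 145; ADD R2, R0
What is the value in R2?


Register state trace:
  MOV R2, 109  → R2 = 109
  MOV R0, 145  → R0 = 145
  ADD R2, R0  → R2 = 109 + 145 = 254
Final: R2 = 254

254


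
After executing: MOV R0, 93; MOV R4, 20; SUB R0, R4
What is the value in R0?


Register state trace:
  MOV R0, 93  → R0 = 93
  MOV R4, 20  → R4 = 20
  SUB R0, R4  → R0 = 93 - 20 = 73
Final: R0 = 73

73


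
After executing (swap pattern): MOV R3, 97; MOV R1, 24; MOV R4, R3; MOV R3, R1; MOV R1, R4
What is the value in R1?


Register state trace (swap pattern):
  MOV R3, 97  → R3 = 97
  MOV R1, 24  → R1 = 24
  MOV R4, R3  → R4 = 97  (save R3)
  MOV R3, R1  → R3 = 24  (R3 gets R1's value)
  MOV R1, R4  → R1 = 97  (R1 gets saved value)
Final: R1 = 97

97


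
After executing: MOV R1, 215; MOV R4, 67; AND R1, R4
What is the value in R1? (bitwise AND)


Register state trace:
  MOV R1, 215  → R1 = 215 (0b11010111)
  MOV R4, 67  → R4 = 67 (0b01000011)
  AND R1, R4  → R1 = 215 AND 67 = 67 (0b01000011)
Final: R1 = 67

67


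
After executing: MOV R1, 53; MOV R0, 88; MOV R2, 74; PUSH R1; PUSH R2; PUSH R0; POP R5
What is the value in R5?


Stack trace (top is rightmost):
  MOV R1, 53  → R1 = 53
  MOV R0, 88  → R0 = 88
  MOV R2, 74  → R2 = 74
  PUSH R1  → stack: [53]
  PUSH R2  → stack: [53, 74]
  PUSH R0  → stack: [53, 74, 88]
  POP R5  → R5 = 88, stack: [53, 74]
Final: R5 = 88

88


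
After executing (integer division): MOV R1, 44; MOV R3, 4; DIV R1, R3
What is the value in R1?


Register state trace:
  MOV R1, 44  → R1 = 44
  MOV R3, 4  → R3 = 4
  DIV R1, R3  → R1 = 44 // 4 = 11
Final: R1 = 11

11


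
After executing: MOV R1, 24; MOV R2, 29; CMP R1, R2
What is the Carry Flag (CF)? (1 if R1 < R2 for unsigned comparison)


Register state trace:
  MOV R1, 24  → R1 = 24
  MOV R2, 29  → R2 = 29
  CMP R1, R2  → unsigned 24 - 29: borrow occurs
  24 < 29, so CF = 1
CF = 1

1


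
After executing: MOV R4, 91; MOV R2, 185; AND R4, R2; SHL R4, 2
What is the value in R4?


Register state trace:
  MOV R4, 91  → R4 = 91 (0b01011011)
  MOV R2, 185  → R2 = 185 (0b10111001)
  AND R4, R2  → R4 = 91 AND 185 = 25 (0b00011001)
  SHL R4, 2  → R4 = 25 << 2 = 100
Final: R4 = 100

100


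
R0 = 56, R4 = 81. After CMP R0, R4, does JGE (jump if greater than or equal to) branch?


Trace:
  R0 = 56, R4 = 81
  CMP R0, R4  → compares 56 vs 81
  JGE checks: is 56 greater than or equal to 81?
  56 < 81, so condition is false
Branch taken: No

No


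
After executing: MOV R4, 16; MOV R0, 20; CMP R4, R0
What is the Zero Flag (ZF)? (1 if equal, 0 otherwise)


Register state trace:
  MOV R4, 16  → R4 = 16
  MOV R0, 20  → R0 = 20
  CMP R4, R0  → computes 16 - 20 = -4
  Result is nonzero, so values are not equal
ZF = 0

0


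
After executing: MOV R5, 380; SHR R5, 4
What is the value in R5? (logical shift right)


Register state trace:
  MOV R5, 380  → R5 = 380
  SHR R5, 4  → R5 = 380 >> 4 = 380 // 2^4 = 23
Final: R5 = 23

23


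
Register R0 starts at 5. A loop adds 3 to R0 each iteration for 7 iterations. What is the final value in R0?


Starting value: R0 = 5
  Iter 1: R0 = 5 + 3 = 8
  Iter 2: R0 = 8 + 3 = 11
  Iter 3: R0 = 11 + 3 = 14
  Iter 4: R0 = 14 + 3 = 17
  Iter 5: R0 = 17 + 3 = 20
  Iter 6: R0 = 20 + 3 = 23
  Iter 7: R0 = 23 + 3 = 26
Final: R0 = 26

26


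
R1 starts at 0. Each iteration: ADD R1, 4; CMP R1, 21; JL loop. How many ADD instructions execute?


Loop trace (R1 starts at 0, target 21, step 4):
  ADD #1: R1 = 0 + 4 = 4  → 4 < 21, loop
  ADD #2: R1 = 4 + 4 = 8  → 8 < 21, loop
  ADD #3: R1 = 8 + 4 = 12  → 12 < 21, loop
  ADD #4: R1 = 12 + 4 = 16  → 16 < 21, loop
  ADD #5: R1 = 16 + 4 = 20  → 20 < 21, loop
  ADD #6: R1 = 20 + 4 = 24  → 24 >= 21, exit
Total ADD instructions: 6

6


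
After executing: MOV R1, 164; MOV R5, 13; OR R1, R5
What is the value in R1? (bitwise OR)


Register state trace:
  MOV R1, 164  → R1 = 164 (0b10100100)
  MOV R5, 13  → R5 = 13 (0b00001101)
  OR R1, R5   → R1 = 164 OR 13 = 173 (0b10101101)
Final: R1 = 173

173


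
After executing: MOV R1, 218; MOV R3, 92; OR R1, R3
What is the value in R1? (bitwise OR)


Register state trace:
  MOV R1, 218  → R1 = 218 (0b11011010)
  MOV R3, 92  → R3 = 92 (0b01011100)
  OR R1, R3   → R1 = 218 OR 92 = 222 (0b11011110)
Final: R1 = 222

222


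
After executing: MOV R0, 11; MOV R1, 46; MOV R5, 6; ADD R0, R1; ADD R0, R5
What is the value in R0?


Register state trace:
  MOV R0, 11  → R0 = 11
  MOV R1, 46  → R1 = 46
  MOV R5, 6  → R5 = 6
  ADD R0, R1  → R0 = 11 + 46 = 57
  ADD R0, R5  → R0 = 57 + 6 = 63
Final: R0 = 63

63


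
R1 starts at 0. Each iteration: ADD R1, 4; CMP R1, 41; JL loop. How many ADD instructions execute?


Loop trace (R1 starts at 0, target 41, step 4):
  ADD #1: R1 = 0 + 4 = 4  → 4 < 41, loop
  ADD #2: R1 = 4 + 4 = 8  → 8 < 41, loop
  ADD #3: R1 = 8 + 4 = 12  → 12 < 41, loop
  ADD #4: R1 = 12 + 4 = 16  → 16 < 41, loop
  ADD #5: R1 = 16 + 4 = 20  → 20 < 41, loop
  ADD #6: R1 = 20 + 4 = 24  → 24 < 41, loop
  ADD #7: R1 = 24 + 4 = 28  → 28 < 41, loop
  ADD #8: R1 = 28 + 4 = 32  → 32 < 41, loop
  ADD #9: R1 = 32 + 4 = 36  → 36 < 41, loop
  ADD #10: R1 = 36 + 4 = 40  → 40 < 41, loop
  ADD #11: R1 = 40 + 4 = 44  → 44 >= 41, exit
Total ADD instructions: 11

11


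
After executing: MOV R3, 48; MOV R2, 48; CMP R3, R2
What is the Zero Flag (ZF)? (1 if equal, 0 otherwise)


Register state trace:
  MOV R3, 48  → R3 = 48
  MOV R2, 48  → R2 = 48
  CMP R3, R2  → computes 48 - 48 = 0
  Result is zero, so values are equal
ZF = 1

1


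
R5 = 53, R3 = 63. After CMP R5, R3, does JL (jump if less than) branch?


Trace:
  R5 = 53, R3 = 63
  CMP R5, R3  → compares 53 vs 63
  JL checks: is 53 less than 63?
  53 < 63, so condition is true
Branch taken: Yes

Yes


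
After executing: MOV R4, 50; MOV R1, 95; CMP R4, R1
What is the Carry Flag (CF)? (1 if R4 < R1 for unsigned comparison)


Register state trace:
  MOV R4, 50  → R4 = 50
  MOV R1, 95  → R1 = 95
  CMP R4, R1  → unsigned 50 - 95: borrow occurs
  50 < 95, so CF = 1
CF = 1

1


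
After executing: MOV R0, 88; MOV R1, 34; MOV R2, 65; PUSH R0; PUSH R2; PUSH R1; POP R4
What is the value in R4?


Stack trace (top is rightmost):
  MOV R0, 88  → R0 = 88
  MOV R1, 34  → R1 = 34
  MOV R2, 65  → R2 = 65
  PUSH R0  → stack: [88]
  PUSH R2  → stack: [88, 65]
  PUSH R1  → stack: [88, 65, 34]
  POP R4  → R4 = 34, stack: [88, 65]
Final: R4 = 34

34


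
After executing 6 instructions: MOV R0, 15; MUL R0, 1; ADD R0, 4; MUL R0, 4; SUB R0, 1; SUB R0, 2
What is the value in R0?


Register state trace:
  MOV R0, 15  → R0 = 15
  MUL R0, 1  → R0 = 15 * 1 = 15
  ADD R0, 4  → R0 = 15 + 4 = 19
  MUL R0, 4  → R0 = 19 * 4 = 76
  SUB R0, 1  → R0 = 76 - 1 = 75
  SUB R0, 2  → R0 = 75 - 2 = 73
Final: R0 = 73

73


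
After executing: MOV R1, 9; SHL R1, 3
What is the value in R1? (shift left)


Register state trace:
  MOV R1, 9  → R1 = 9
  SHL R1, 3  → R1 = 9 << 3 = 9 * 2^3 = 72
Final: R1 = 72

72


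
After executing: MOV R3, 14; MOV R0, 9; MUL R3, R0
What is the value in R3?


Register state trace:
  MOV R3, 14  → R3 = 14
  MOV R0, 9  → R0 = 9
  MUL R3, R0  → R3 = 14 * 9 = 126
Final: R3 = 126

126


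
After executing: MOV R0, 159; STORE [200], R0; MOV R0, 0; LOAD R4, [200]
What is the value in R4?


Register and memory trace:
  MOV R0, 159  → R0 = 159
  STORE [200], R0  → mem[200] = 159
  MOV R0, 0  → R0 = 0
  LOAD R4, [200]  → R4 = mem[200] = 159
Final: R4 = 159

159


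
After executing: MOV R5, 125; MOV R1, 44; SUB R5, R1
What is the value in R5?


Register state trace:
  MOV R5, 125  → R5 = 125
  MOV R1, 44  → R1 = 44
  SUB R5, R1  → R5 = 125 - 44 = 81
Final: R5 = 81

81


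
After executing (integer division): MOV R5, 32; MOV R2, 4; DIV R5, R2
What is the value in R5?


Register state trace:
  MOV R5, 32  → R5 = 32
  MOV R2, 4  → R2 = 4
  DIV R5, R2  → R5 = 32 // 4 = 8
Final: R5 = 8

8


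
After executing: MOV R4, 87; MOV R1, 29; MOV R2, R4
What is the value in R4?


Register state trace:
  MOV R4, 87  → R4 = 87
  MOV R1, 29  → R1 = 29
  MOV R2, R4  → R2 = 87
Final: R4 = 87

87


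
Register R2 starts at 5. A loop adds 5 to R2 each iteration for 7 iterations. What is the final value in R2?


Starting value: R2 = 5
  Iter 1: R2 = 5 + 5 = 10
  Iter 2: R2 = 10 + 5 = 15
  Iter 3: R2 = 15 + 5 = 20
  Iter 4: R2 = 20 + 5 = 25
  Iter 5: R2 = 25 + 5 = 30
  Iter 6: R2 = 30 + 5 = 35
  Iter 7: R2 = 35 + 5 = 40
Final: R2 = 40

40


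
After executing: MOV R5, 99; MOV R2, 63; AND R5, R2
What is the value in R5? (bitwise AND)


Register state trace:
  MOV R5, 99  → R5 = 99 (0b01100011)
  MOV R2, 63  → R2 = 63 (0b00111111)
  AND R5, R2  → R5 = 99 AND 63 = 35 (0b00100011)
Final: R5 = 35

35


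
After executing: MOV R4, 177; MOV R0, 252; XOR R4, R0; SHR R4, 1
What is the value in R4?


Register state trace:
  MOV R4, 177  → R4 = 177 (0b10110001)
  MOV R0, 252  → R0 = 252 (0b11111100)
  XOR R4, R0  → R4 = 177 XOR 252 = 77 (0b01001101)
  SHR R4, 1  → R4 = 77 >> 1 = 38
Final: R4 = 38

38


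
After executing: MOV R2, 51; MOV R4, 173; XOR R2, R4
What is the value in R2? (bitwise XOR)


Register state trace:
  MOV R2, 51  → R2 = 51 (0b00110011)
  MOV R4, 173  → R4 = 173 (0b10101101)
  XOR R2, R4  → R2 = 51 XOR 173 = 158 (0b10011110)
Final: R2 = 158

158


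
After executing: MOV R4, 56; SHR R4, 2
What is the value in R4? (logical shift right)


Register state trace:
  MOV R4, 56  → R4 = 56
  SHR R4, 2  → R4 = 56 >> 2 = 56 // 2^2 = 14
Final: R4 = 14

14


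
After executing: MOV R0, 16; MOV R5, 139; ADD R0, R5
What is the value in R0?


Register state trace:
  MOV R0, 16  → R0 = 16
  MOV R5, 139  → R5 = 139
  ADD R0, R5  → R0 = 16 + 139 = 155
Final: R0 = 155

155


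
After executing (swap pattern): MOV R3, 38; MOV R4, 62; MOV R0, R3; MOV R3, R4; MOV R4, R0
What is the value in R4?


Register state trace (swap pattern):
  MOV R3, 38  → R3 = 38
  MOV R4, 62  → R4 = 62
  MOV R0, R3  → R0 = 38  (save R3)
  MOV R3, R4  → R3 = 62  (R3 gets R4's value)
  MOV R4, R0  → R4 = 38  (R4 gets saved value)
Final: R4 = 38

38


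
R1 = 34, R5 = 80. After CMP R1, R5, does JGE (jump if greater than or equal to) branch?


Trace:
  R1 = 34, R5 = 80
  CMP R1, R5  → compares 34 vs 80
  JGE checks: is 34 greater than or equal to 80?
  34 < 80, so condition is false
Branch taken: No

No


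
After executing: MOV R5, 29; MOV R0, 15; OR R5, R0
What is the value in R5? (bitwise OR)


Register state trace:
  MOV R5, 29  → R5 = 29 (0b00011101)
  MOV R0, 15  → R0 = 15 (0b00001111)
  OR R5, R0   → R5 = 29 OR 15 = 31 (0b00011111)
Final: R5 = 31

31


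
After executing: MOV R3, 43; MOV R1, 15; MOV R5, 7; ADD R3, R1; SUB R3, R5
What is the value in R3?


Register state trace:
  MOV R3, 43  → R3 = 43
  MOV R1, 15  → R1 = 15
  MOV R5, 7  → R5 = 7
  ADD R3, R1  → R3 = 43 + 15 = 58
  SUB R3, R5  → R3 = 58 - 7 = 51
Final: R3 = 51

51


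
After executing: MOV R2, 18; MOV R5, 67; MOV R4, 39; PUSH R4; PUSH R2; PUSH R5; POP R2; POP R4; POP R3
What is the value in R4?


Stack trace (top is rightmost):
  MOV R2, 18  → R2 = 18
  MOV R5, 67  → R5 = 67
  MOV R4, 39  → R4 = 39
  PUSH R4  → stack: [39]
  PUSH R2  → stack: [39, 18]
  PUSH R5  → stack: [39, 18, 67]
  POP R2  → R2 = 67, stack: [39, 18]
  POP R4  → R4 = 18, stack: [39]
  POP R3  → R3 = 39, stack: []
Final: R4 = 18

18


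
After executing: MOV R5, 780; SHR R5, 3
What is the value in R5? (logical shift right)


Register state trace:
  MOV R5, 780  → R5 = 780
  SHR R5, 3  → R5 = 780 >> 3 = 780 // 2^3 = 97
Final: R5 = 97

97


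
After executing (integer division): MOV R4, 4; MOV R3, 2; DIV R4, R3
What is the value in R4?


Register state trace:
  MOV R4, 4  → R4 = 4
  MOV R3, 2  → R3 = 2
  DIV R4, R3  → R4 = 4 // 2 = 2
Final: R4 = 2

2


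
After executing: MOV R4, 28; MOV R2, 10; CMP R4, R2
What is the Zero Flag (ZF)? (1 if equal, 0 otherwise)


Register state trace:
  MOV R4, 28  → R4 = 28
  MOV R2, 10  → R2 = 10
  CMP R4, R2  → computes 28 - 10 = 18
  Result is nonzero, so values are not equal
ZF = 0

0


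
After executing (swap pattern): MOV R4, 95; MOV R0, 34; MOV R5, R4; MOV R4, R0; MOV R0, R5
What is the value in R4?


Register state trace (swap pattern):
  MOV R4, 95  → R4 = 95
  MOV R0, 34  → R0 = 34
  MOV R5, R4  → R5 = 95  (save R4)
  MOV R4, R0  → R4 = 34  (R4 gets R0's value)
  MOV R0, R5  → R0 = 95  (R0 gets saved value)
Final: R4 = 34

34


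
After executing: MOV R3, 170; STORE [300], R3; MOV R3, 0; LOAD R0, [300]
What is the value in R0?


Register and memory trace:
  MOV R3, 170  → R3 = 170
  STORE [300], R3  → mem[300] = 170
  MOV R3, 0  → R3 = 0
  LOAD R0, [300]  → R0 = mem[300] = 170
Final: R0 = 170

170


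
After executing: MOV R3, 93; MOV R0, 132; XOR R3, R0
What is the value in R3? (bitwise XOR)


Register state trace:
  MOV R3, 93  → R3 = 93 (0b01011101)
  MOV R0, 132  → R0 = 132 (0b10000100)
  XOR R3, R0  → R3 = 93 XOR 132 = 217 (0b11011001)
Final: R3 = 217

217


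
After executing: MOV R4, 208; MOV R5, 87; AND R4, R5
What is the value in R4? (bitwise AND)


Register state trace:
  MOV R4, 208  → R4 = 208 (0b11010000)
  MOV R5, 87  → R5 = 87 (0b01010111)
  AND R4, R5  → R4 = 208 AND 87 = 80 (0b01010000)
Final: R4 = 80

80


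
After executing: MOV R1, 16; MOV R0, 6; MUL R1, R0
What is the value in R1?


Register state trace:
  MOV R1, 16  → R1 = 16
  MOV R0, 6  → R0 = 6
  MUL R1, R0  → R1 = 16 * 6 = 96
Final: R1 = 96

96


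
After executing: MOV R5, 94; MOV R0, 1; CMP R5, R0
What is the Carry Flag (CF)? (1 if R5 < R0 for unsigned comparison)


Register state trace:
  MOV R5, 94  → R5 = 94
  MOV R0, 1  → R0 = 1
  CMP R5, R0  → unsigned 94 - 1: no borrow
  94 >= 1, so CF = 0
CF = 0

0


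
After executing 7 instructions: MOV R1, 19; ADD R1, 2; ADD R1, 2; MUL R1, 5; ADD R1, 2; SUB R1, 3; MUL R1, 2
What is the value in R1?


Register state trace:
  MOV R1, 19  → R1 = 19
  ADD R1, 2  → R1 = 19 + 2 = 21
  ADD R1, 2  → R1 = 21 + 2 = 23
  MUL R1, 5  → R1 = 23 * 5 = 115
  ADD R1, 2  → R1 = 115 + 2 = 117
  SUB R1, 3  → R1 = 117 - 3 = 114
  MUL R1, 2  → R1 = 114 * 2 = 228
Final: R1 = 228

228


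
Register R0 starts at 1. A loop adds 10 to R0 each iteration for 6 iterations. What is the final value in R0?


Starting value: R0 = 1
  Iter 1: R0 = 1 + 10 = 11
  Iter 2: R0 = 11 + 10 = 21
  Iter 3: R0 = 21 + 10 = 31
  Iter 4: R0 = 31 + 10 = 41
  Iter 5: R0 = 41 + 10 = 51
  Iter 6: R0 = 51 + 10 = 61
Final: R0 = 61

61


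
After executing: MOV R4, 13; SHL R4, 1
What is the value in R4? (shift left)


Register state trace:
  MOV R4, 13  → R4 = 13
  SHL R4, 1  → R4 = 13 << 1 = 13 * 2^1 = 26
Final: R4 = 26

26


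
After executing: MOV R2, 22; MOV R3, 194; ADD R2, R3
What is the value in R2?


Register state trace:
  MOV R2, 22  → R2 = 22
  MOV R3, 194  → R3 = 194
  ADD R2, R3  → R2 = 22 + 194 = 216
Final: R2 = 216

216


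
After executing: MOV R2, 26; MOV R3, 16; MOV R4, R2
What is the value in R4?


Register state trace:
  MOV R2, 26  → R2 = 26
  MOV R3, 16  → R3 = 16
  MOV R4, R2  → R4 = 26
Final: R4 = 26

26


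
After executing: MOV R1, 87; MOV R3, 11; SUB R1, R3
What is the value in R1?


Register state trace:
  MOV R1, 87  → R1 = 87
  MOV R3, 11  → R3 = 11
  SUB R1, R3  → R1 = 87 - 11 = 76
Final: R1 = 76

76


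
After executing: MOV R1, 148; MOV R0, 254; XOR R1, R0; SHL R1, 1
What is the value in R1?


Register state trace:
  MOV R1, 148  → R1 = 148 (0b10010100)
  MOV R0, 254  → R0 = 254 (0b11111110)
  XOR R1, R0  → R1 = 148 XOR 254 = 106 (0b01101010)
  SHL R1, 1  → R1 = 106 << 1 = 212
Final: R1 = 212

212


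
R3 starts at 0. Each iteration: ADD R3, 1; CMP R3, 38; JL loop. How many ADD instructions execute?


Loop trace (R3 starts at 0, target 38, step 1):
  ADD #1: R3 = 0 + 1 = 1  → 1 < 38, loop
  ADD #2: R3 = 1 + 1 = 2  → 2 < 38, loop
  ADD #3: R3 = 2 + 1 = 3  → 3 < 38, loop
  ADD #4: R3 = 3 + 1 = 4  → 4 < 38, loop
  ADD #5: R3 = 4 + 1 = 5  → 5 < 38, loop
  ADD #6: R3 = 5 + 1 = 6  → 6 < 38, loop
  ADD #7: R3 = 6 + 1 = 7  → 7 < 38, loop
  ADD #8: R3 = 7 + 1 = 8  → 8 < 38, loop
  ADD #9: R3 = 8 + 1 = 9  → 9 < 38, loop
  ADD #10: R3 = 9 + 1 = 10  → 10 < 38, loop
  ADD #11: R3 = 10 + 1 = 11  → 11 < 38, loop
  ADD #12: R3 = 11 + 1 = 12  → 12 < 38, loop
  ADD #13: R3 = 12 + 1 = 13  → 13 < 38, loop
  ADD #14: R3 = 13 + 1 = 14  → 14 < 38, loop
  ADD #15: R3 = 14 + 1 = 15  → 15 < 38, loop
  ADD #16: R3 = 15 + 1 = 16  → 16 < 38, loop
  ADD #17: R3 = 16 + 1 = 17  → 17 < 38, loop
  ADD #18: R3 = 17 + 1 = 18  → 18 < 38, loop
  ADD #19: R3 = 18 + 1 = 19  → 19 < 38, loop
  ADD #20: R3 = 19 + 1 = 20  → 20 < 38, loop
  ADD #21: R3 = 20 + 1 = 21  → 21 < 38, loop
  ADD #22: R3 = 21 + 1 = 22  → 22 < 38, loop
  ADD #23: R3 = 22 + 1 = 23  → 23 < 38, loop
  ADD #24: R3 = 23 + 1 = 24  → 24 < 38, loop
  ADD #25: R3 = 24 + 1 = 25  → 25 < 38, loop
  ADD #26: R3 = 25 + 1 = 26  → 26 < 38, loop
  ADD #27: R3 = 26 + 1 = 27  → 27 < 38, loop
  ADD #28: R3 = 27 + 1 = 28  → 28 < 38, loop
  ADD #29: R3 = 28 + 1 = 29  → 29 < 38, loop
  ADD #30: R3 = 29 + 1 = 30  → 30 < 38, loop
  ADD #31: R3 = 30 + 1 = 31  → 31 < 38, loop
  ADD #32: R3 = 31 + 1 = 32  → 32 < 38, loop
  ADD #33: R3 = 32 + 1 = 33  → 33 < 38, loop
  ADD #34: R3 = 33 + 1 = 34  → 34 < 38, loop
  ADD #35: R3 = 34 + 1 = 35  → 35 < 38, loop
  ADD #36: R3 = 35 + 1 = 36  → 36 < 38, loop
  ADD #37: R3 = 36 + 1 = 37  → 37 < 38, loop
  ADD #38: R3 = 37 + 1 = 38  → 38 >= 38, exit
Total ADD instructions: 38

38


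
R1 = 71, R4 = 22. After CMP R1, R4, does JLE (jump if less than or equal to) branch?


Trace:
  R1 = 71, R4 = 22
  CMP R1, R4  → compares 71 vs 22
  JLE checks: is 71 less than or equal to 22?
  71 > 22, so condition is false
Branch taken: No

No


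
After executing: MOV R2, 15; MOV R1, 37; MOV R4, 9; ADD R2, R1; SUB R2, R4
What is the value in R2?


Register state trace:
  MOV R2, 15  → R2 = 15
  MOV R1, 37  → R1 = 37
  MOV R4, 9  → R4 = 9
  ADD R2, R1  → R2 = 15 + 37 = 52
  SUB R2, R4  → R2 = 52 - 9 = 43
Final: R2 = 43

43


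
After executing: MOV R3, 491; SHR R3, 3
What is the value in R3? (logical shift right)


Register state trace:
  MOV R3, 491  → R3 = 491
  SHR R3, 3  → R3 = 491 >> 3 = 491 // 2^3 = 61
Final: R3 = 61

61


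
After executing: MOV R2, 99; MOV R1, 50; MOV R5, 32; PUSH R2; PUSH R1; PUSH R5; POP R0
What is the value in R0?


Stack trace (top is rightmost):
  MOV R2, 99  → R2 = 99
  MOV R1, 50  → R1 = 50
  MOV R5, 32  → R5 = 32
  PUSH R2  → stack: [99]
  PUSH R1  → stack: [99, 50]
  PUSH R5  → stack: [99, 50, 32]
  POP R0  → R0 = 32, stack: [99, 50]
Final: R0 = 32

32


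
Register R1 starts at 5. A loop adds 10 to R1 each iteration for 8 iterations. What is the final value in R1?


Starting value: R1 = 5
  Iter 1: R1 = 5 + 10 = 15
  Iter 2: R1 = 15 + 10 = 25
  Iter 3: R1 = 25 + 10 = 35
  Iter 4: R1 = 35 + 10 = 45
  Iter 5: R1 = 45 + 10 = 55
  Iter 6: R1 = 55 + 10 = 65
  Iter 7: R1 = 65 + 10 = 75
  Iter 8: R1 = 75 + 10 = 85
Final: R1 = 85

85


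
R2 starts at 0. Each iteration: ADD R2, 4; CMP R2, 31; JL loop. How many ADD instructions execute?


Loop trace (R2 starts at 0, target 31, step 4):
  ADD #1: R2 = 0 + 4 = 4  → 4 < 31, loop
  ADD #2: R2 = 4 + 4 = 8  → 8 < 31, loop
  ADD #3: R2 = 8 + 4 = 12  → 12 < 31, loop
  ADD #4: R2 = 12 + 4 = 16  → 16 < 31, loop
  ADD #5: R2 = 16 + 4 = 20  → 20 < 31, loop
  ADD #6: R2 = 20 + 4 = 24  → 24 < 31, loop
  ADD #7: R2 = 24 + 4 = 28  → 28 < 31, loop
  ADD #8: R2 = 28 + 4 = 32  → 32 >= 31, exit
Total ADD instructions: 8

8


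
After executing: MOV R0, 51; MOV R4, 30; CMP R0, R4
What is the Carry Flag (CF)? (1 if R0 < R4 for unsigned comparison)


Register state trace:
  MOV R0, 51  → R0 = 51
  MOV R4, 30  → R4 = 30
  CMP R0, R4  → unsigned 51 - 30: no borrow
  51 >= 30, so CF = 0
CF = 0

0


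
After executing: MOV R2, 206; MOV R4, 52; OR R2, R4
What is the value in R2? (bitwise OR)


Register state trace:
  MOV R2, 206  → R2 = 206 (0b11001110)
  MOV R4, 52  → R4 = 52 (0b00110100)
  OR R2, R4   → R2 = 206 OR 52 = 254 (0b11111110)
Final: R2 = 254

254


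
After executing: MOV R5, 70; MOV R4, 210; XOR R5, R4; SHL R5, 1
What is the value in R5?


Register state trace:
  MOV R5, 70  → R5 = 70 (0b01000110)
  MOV R4, 210  → R4 = 210 (0b11010010)
  XOR R5, R4  → R5 = 70 XOR 210 = 148 (0b10010100)
  SHL R5, 1  → R5 = 148 << 1 = 296
Final: R5 = 296

296


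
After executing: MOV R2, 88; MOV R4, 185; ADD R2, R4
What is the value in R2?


Register state trace:
  MOV R2, 88  → R2 = 88
  MOV R4, 185  → R4 = 185
  ADD R2, R4  → R2 = 88 + 185 = 273
Final: R2 = 273

273


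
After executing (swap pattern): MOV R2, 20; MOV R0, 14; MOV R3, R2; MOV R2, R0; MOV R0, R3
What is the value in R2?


Register state trace (swap pattern):
  MOV R2, 20  → R2 = 20
  MOV R0, 14  → R0 = 14
  MOV R3, R2  → R3 = 20  (save R2)
  MOV R2, R0  → R2 = 14  (R2 gets R0's value)
  MOV R0, R3  → R0 = 20  (R0 gets saved value)
Final: R2 = 14

14


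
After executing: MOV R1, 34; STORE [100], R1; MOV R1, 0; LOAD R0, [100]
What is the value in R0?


Register and memory trace:
  MOV R1, 34  → R1 = 34
  STORE [100], R1  → mem[100] = 34
  MOV R1, 0  → R1 = 0
  LOAD R0, [100]  → R0 = mem[100] = 34
Final: R0 = 34

34


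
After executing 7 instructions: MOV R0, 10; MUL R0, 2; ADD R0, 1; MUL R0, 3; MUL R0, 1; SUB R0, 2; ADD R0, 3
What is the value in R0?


Register state trace:
  MOV R0, 10  → R0 = 10
  MUL R0, 2  → R0 = 10 * 2 = 20
  ADD R0, 1  → R0 = 20 + 1 = 21
  MUL R0, 3  → R0 = 21 * 3 = 63
  MUL R0, 1  → R0 = 63 * 1 = 63
  SUB R0, 2  → R0 = 63 - 2 = 61
  ADD R0, 3  → R0 = 61 + 3 = 64
Final: R0 = 64

64


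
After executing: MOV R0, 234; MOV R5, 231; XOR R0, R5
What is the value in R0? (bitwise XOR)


Register state trace:
  MOV R0, 234  → R0 = 234 (0b11101010)
  MOV R5, 231  → R5 = 231 (0b11100111)
  XOR R0, R5  → R0 = 234 XOR 231 = 13 (0b00001101)
Final: R0 = 13

13


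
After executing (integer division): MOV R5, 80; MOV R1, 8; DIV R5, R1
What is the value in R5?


Register state trace:
  MOV R5, 80  → R5 = 80
  MOV R1, 8  → R1 = 8
  DIV R5, R1  → R5 = 80 // 8 = 10
Final: R5 = 10

10


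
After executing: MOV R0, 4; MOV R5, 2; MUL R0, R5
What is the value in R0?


Register state trace:
  MOV R0, 4  → R0 = 4
  MOV R5, 2  → R5 = 2
  MUL R0, R5  → R0 = 4 * 2 = 8
Final: R0 = 8

8


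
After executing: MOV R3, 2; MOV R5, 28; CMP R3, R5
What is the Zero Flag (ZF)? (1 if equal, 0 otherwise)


Register state trace:
  MOV R3, 2  → R3 = 2
  MOV R5, 28  → R5 = 28
  CMP R3, R5  → computes 2 - 28 = -26
  Result is nonzero, so values are not equal
ZF = 0

0


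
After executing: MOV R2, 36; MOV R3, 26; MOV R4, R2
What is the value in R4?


Register state trace:
  MOV R2, 36  → R2 = 36
  MOV R3, 26  → R3 = 26
  MOV R4, R2  → R4 = 36
Final: R4 = 36

36


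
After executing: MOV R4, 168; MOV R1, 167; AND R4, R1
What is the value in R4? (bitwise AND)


Register state trace:
  MOV R4, 168  → R4 = 168 (0b10101000)
  MOV R1, 167  → R1 = 167 (0b10100111)
  AND R4, R1  → R4 = 168 AND 167 = 160 (0b10100000)
Final: R4 = 160

160


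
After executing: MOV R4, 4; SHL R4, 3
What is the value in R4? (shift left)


Register state trace:
  MOV R4, 4  → R4 = 4
  SHL R4, 3  → R4 = 4 << 3 = 4 * 2^3 = 32
Final: R4 = 32

32


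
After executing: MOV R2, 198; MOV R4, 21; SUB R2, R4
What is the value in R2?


Register state trace:
  MOV R2, 198  → R2 = 198
  MOV R4, 21  → R4 = 21
  SUB R2, R4  → R2 = 198 - 21 = 177
Final: R2 = 177

177


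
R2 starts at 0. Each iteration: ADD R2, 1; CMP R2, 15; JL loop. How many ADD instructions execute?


Loop trace (R2 starts at 0, target 15, step 1):
  ADD #1: R2 = 0 + 1 = 1  → 1 < 15, loop
  ADD #2: R2 = 1 + 1 = 2  → 2 < 15, loop
  ADD #3: R2 = 2 + 1 = 3  → 3 < 15, loop
  ADD #4: R2 = 3 + 1 = 4  → 4 < 15, loop
  ADD #5: R2 = 4 + 1 = 5  → 5 < 15, loop
  ADD #6: R2 = 5 + 1 = 6  → 6 < 15, loop
  ADD #7: R2 = 6 + 1 = 7  → 7 < 15, loop
  ADD #8: R2 = 7 + 1 = 8  → 8 < 15, loop
  ADD #9: R2 = 8 + 1 = 9  → 9 < 15, loop
  ADD #10: R2 = 9 + 1 = 10  → 10 < 15, loop
  ADD #11: R2 = 10 + 1 = 11  → 11 < 15, loop
  ADD #12: R2 = 11 + 1 = 12  → 12 < 15, loop
  ADD #13: R2 = 12 + 1 = 13  → 13 < 15, loop
  ADD #14: R2 = 13 + 1 = 14  → 14 < 15, loop
  ADD #15: R2 = 14 + 1 = 15  → 15 >= 15, exit
Total ADD instructions: 15

15


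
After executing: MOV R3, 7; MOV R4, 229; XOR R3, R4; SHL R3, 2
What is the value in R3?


Register state trace:
  MOV R3, 7  → R3 = 7 (0b00000111)
  MOV R4, 229  → R4 = 229 (0b11100101)
  XOR R3, R4  → R3 = 7 XOR 229 = 226 (0b11100010)
  SHL R3, 2  → R3 = 226 << 2 = 904
Final: R3 = 904

904


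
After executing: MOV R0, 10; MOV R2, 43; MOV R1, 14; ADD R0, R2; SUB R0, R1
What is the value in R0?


Register state trace:
  MOV R0, 10  → R0 = 10
  MOV R2, 43  → R2 = 43
  MOV R1, 14  → R1 = 14
  ADD R0, R2  → R0 = 10 + 43 = 53
  SUB R0, R1  → R0 = 53 - 14 = 39
Final: R0 = 39

39


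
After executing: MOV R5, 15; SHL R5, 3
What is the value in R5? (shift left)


Register state trace:
  MOV R5, 15  → R5 = 15
  SHL R5, 3  → R5 = 15 << 3 = 15 * 2^3 = 120
Final: R5 = 120

120


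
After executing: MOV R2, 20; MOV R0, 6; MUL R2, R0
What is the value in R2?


Register state trace:
  MOV R2, 20  → R2 = 20
  MOV R0, 6  → R0 = 6
  MUL R2, R0  → R2 = 20 * 6 = 120
Final: R2 = 120

120


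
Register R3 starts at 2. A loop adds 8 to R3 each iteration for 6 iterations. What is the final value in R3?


Starting value: R3 = 2
  Iter 1: R3 = 2 + 8 = 10
  Iter 2: R3 = 10 + 8 = 18
  Iter 3: R3 = 18 + 8 = 26
  Iter 4: R3 = 26 + 8 = 34
  Iter 5: R3 = 34 + 8 = 42
  Iter 6: R3 = 42 + 8 = 50
Final: R3 = 50

50


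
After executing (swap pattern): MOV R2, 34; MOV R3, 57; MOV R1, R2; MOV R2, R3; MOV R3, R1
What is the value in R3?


Register state trace (swap pattern):
  MOV R2, 34  → R2 = 34
  MOV R3, 57  → R3 = 57
  MOV R1, R2  → R1 = 34  (save R2)
  MOV R2, R3  → R2 = 57  (R2 gets R3's value)
  MOV R3, R1  → R3 = 34  (R3 gets saved value)
Final: R3 = 34

34


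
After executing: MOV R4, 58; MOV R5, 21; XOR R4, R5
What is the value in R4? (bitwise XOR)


Register state trace:
  MOV R4, 58  → R4 = 58 (0b00111010)
  MOV R5, 21  → R5 = 21 (0b00010101)
  XOR R4, R5  → R4 = 58 XOR 21 = 47 (0b00101111)
Final: R4 = 47

47


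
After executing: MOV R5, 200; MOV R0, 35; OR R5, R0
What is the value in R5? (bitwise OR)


Register state trace:
  MOV R5, 200  → R5 = 200 (0b11001000)
  MOV R0, 35  → R0 = 35 (0b00100011)
  OR R5, R0   → R5 = 200 OR 35 = 235 (0b11101011)
Final: R5 = 235

235


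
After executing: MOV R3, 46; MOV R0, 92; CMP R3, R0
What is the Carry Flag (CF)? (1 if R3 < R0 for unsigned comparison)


Register state trace:
  MOV R3, 46  → R3 = 46
  MOV R0, 92  → R0 = 92
  CMP R3, R0  → unsigned 46 - 92: borrow occurs
  46 < 92, so CF = 1
CF = 1

1


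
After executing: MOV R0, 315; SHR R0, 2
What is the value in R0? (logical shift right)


Register state trace:
  MOV R0, 315  → R0 = 315
  SHR R0, 2  → R0 = 315 >> 2 = 315 // 2^2 = 78
Final: R0 = 78

78


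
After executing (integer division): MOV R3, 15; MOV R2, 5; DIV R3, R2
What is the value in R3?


Register state trace:
  MOV R3, 15  → R3 = 15
  MOV R2, 5  → R2 = 5
  DIV R3, R2  → R3 = 15 // 5 = 3
Final: R3 = 3

3


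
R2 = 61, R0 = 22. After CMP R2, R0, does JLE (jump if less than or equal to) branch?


Trace:
  R2 = 61, R0 = 22
  CMP R2, R0  → compares 61 vs 22
  JLE checks: is 61 less than or equal to 22?
  61 > 22, so condition is false
Branch taken: No

No


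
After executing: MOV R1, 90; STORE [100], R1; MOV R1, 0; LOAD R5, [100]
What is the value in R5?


Register and memory trace:
  MOV R1, 90  → R1 = 90
  STORE [100], R1  → mem[100] = 90
  MOV R1, 0  → R1 = 0
  LOAD R5, [100]  → R5 = mem[100] = 90
Final: R5 = 90

90


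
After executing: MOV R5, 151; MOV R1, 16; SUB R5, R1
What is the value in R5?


Register state trace:
  MOV R5, 151  → R5 = 151
  MOV R1, 16  → R1 = 16
  SUB R5, R1  → R5 = 151 - 16 = 135
Final: R5 = 135

135


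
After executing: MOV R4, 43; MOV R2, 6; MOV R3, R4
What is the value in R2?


Register state trace:
  MOV R4, 43  → R4 = 43
  MOV R2, 6  → R2 = 6
  MOV R3, R4  → R3 = 43
Final: R2 = 6

6


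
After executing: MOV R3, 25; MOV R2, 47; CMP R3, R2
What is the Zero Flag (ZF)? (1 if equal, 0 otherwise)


Register state trace:
  MOV R3, 25  → R3 = 25
  MOV R2, 47  → R2 = 47
  CMP R3, R2  → computes 25 - 47 = -22
  Result is nonzero, so values are not equal
ZF = 0

0


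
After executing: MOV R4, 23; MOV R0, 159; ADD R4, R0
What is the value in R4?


Register state trace:
  MOV R4, 23  → R4 = 23
  MOV R0, 159  → R0 = 159
  ADD R4, R0  → R4 = 23 + 159 = 182
Final: R4 = 182

182


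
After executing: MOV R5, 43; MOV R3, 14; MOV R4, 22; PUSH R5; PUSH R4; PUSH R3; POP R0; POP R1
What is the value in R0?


Stack trace (top is rightmost):
  MOV R5, 43  → R5 = 43
  MOV R3, 14  → R3 = 14
  MOV R4, 22  → R4 = 22
  PUSH R5  → stack: [43]
  PUSH R4  → stack: [43, 22]
  PUSH R3  → stack: [43, 22, 14]
  POP R0  → R0 = 14, stack: [43, 22]
  POP R1  → R1 = 22, stack: [43]
Final: R0 = 14

14


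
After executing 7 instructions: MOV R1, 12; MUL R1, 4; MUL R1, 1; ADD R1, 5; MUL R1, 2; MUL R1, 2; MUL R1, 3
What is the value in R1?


Register state trace:
  MOV R1, 12  → R1 = 12
  MUL R1, 4  → R1 = 12 * 4 = 48
  MUL R1, 1  → R1 = 48 * 1 = 48
  ADD R1, 5  → R1 = 48 + 5 = 53
  MUL R1, 2  → R1 = 53 * 2 = 106
  MUL R1, 2  → R1 = 106 * 2 = 212
  MUL R1, 3  → R1 = 212 * 3 = 636
Final: R1 = 636

636


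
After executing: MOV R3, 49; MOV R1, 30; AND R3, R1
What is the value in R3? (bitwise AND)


Register state trace:
  MOV R3, 49  → R3 = 49 (0b00110001)
  MOV R1, 30  → R1 = 30 (0b00011110)
  AND R3, R1  → R3 = 49 AND 30 = 16 (0b00010000)
Final: R3 = 16

16


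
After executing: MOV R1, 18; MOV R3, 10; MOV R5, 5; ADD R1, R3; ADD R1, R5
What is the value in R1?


Register state trace:
  MOV R1, 18  → R1 = 18
  MOV R3, 10  → R3 = 10
  MOV R5, 5  → R5 = 5
  ADD R1, R3  → R1 = 18 + 10 = 28
  ADD R1, R5  → R1 = 28 + 5 = 33
Final: R1 = 33

33


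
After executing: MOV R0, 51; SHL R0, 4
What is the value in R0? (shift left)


Register state trace:
  MOV R0, 51  → R0 = 51
  SHL R0, 4  → R0 = 51 << 4 = 51 * 2^4 = 816
Final: R0 = 816

816


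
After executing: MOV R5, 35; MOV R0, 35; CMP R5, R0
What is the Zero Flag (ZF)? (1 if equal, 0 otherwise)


Register state trace:
  MOV R5, 35  → R5 = 35
  MOV R0, 35  → R0 = 35
  CMP R5, R0  → computes 35 - 35 = 0
  Result is zero, so values are equal
ZF = 1

1


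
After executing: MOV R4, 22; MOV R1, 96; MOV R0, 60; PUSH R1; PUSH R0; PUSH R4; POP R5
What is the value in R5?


Stack trace (top is rightmost):
  MOV R4, 22  → R4 = 22
  MOV R1, 96  → R1 = 96
  MOV R0, 60  → R0 = 60
  PUSH R1  → stack: [96]
  PUSH R0  → stack: [96, 60]
  PUSH R4  → stack: [96, 60, 22]
  POP R5  → R5 = 22, stack: [96, 60]
Final: R5 = 22

22


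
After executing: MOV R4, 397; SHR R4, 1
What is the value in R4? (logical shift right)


Register state trace:
  MOV R4, 397  → R4 = 397
  SHR R4, 1  → R4 = 397 >> 1 = 397 // 2^1 = 198
Final: R4 = 198

198


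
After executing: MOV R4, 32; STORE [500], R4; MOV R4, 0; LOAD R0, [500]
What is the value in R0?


Register and memory trace:
  MOV R4, 32  → R4 = 32
  STORE [500], R4  → mem[500] = 32
  MOV R4, 0  → R4 = 0
  LOAD R0, [500]  → R0 = mem[500] = 32
Final: R0 = 32

32


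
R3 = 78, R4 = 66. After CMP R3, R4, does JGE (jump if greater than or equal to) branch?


Trace:
  R3 = 78, R4 = 66
  CMP R3, R4  → compares 78 vs 66
  JGE checks: is 78 greater than or equal to 66?
  78 > 66, so condition is true
Branch taken: Yes

Yes


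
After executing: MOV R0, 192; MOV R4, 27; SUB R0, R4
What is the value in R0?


Register state trace:
  MOV R0, 192  → R0 = 192
  MOV R4, 27  → R4 = 27
  SUB R0, R4  → R0 = 192 - 27 = 165
Final: R0 = 165

165


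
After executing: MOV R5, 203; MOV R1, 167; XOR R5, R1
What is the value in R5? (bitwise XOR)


Register state trace:
  MOV R5, 203  → R5 = 203 (0b11001011)
  MOV R1, 167  → R1 = 167 (0b10100111)
  XOR R5, R1  → R5 = 203 XOR 167 = 108 (0b01101100)
Final: R5 = 108

108


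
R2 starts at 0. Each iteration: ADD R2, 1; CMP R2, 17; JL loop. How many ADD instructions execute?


Loop trace (R2 starts at 0, target 17, step 1):
  ADD #1: R2 = 0 + 1 = 1  → 1 < 17, loop
  ADD #2: R2 = 1 + 1 = 2  → 2 < 17, loop
  ADD #3: R2 = 2 + 1 = 3  → 3 < 17, loop
  ADD #4: R2 = 3 + 1 = 4  → 4 < 17, loop
  ADD #5: R2 = 4 + 1 = 5  → 5 < 17, loop
  ADD #6: R2 = 5 + 1 = 6  → 6 < 17, loop
  ADD #7: R2 = 6 + 1 = 7  → 7 < 17, loop
  ADD #8: R2 = 7 + 1 = 8  → 8 < 17, loop
  ADD #9: R2 = 8 + 1 = 9  → 9 < 17, loop
  ADD #10: R2 = 9 + 1 = 10  → 10 < 17, loop
  ADD #11: R2 = 10 + 1 = 11  → 11 < 17, loop
  ADD #12: R2 = 11 + 1 = 12  → 12 < 17, loop
  ADD #13: R2 = 12 + 1 = 13  → 13 < 17, loop
  ADD #14: R2 = 13 + 1 = 14  → 14 < 17, loop
  ADD #15: R2 = 14 + 1 = 15  → 15 < 17, loop
  ADD #16: R2 = 15 + 1 = 16  → 16 < 17, loop
  ADD #17: R2 = 16 + 1 = 17  → 17 >= 17, exit
Total ADD instructions: 17

17


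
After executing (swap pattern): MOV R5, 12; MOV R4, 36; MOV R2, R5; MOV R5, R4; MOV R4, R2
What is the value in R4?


Register state trace (swap pattern):
  MOV R5, 12  → R5 = 12
  MOV R4, 36  → R4 = 36
  MOV R2, R5  → R2 = 12  (save R5)
  MOV R5, R4  → R5 = 36  (R5 gets R4's value)
  MOV R4, R2  → R4 = 12  (R4 gets saved value)
Final: R4 = 12

12


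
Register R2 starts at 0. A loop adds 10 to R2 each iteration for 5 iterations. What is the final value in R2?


Starting value: R2 = 0
  Iter 1: R2 = 0 + 10 = 10
  Iter 2: R2 = 10 + 10 = 20
  Iter 3: R2 = 20 + 10 = 30
  Iter 4: R2 = 30 + 10 = 40
  Iter 5: R2 = 40 + 10 = 50
Final: R2 = 50

50


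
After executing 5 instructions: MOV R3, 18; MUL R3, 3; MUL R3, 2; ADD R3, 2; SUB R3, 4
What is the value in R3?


Register state trace:
  MOV R3, 18  → R3 = 18
  MUL R3, 3  → R3 = 18 * 3 = 54
  MUL R3, 2  → R3 = 54 * 2 = 108
  ADD R3, 2  → R3 = 108 + 2 = 110
  SUB R3, 4  → R3 = 110 - 4 = 106
Final: R3 = 106

106


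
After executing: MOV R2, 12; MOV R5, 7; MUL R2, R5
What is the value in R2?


Register state trace:
  MOV R2, 12  → R2 = 12
  MOV R5, 7  → R5 = 7
  MUL R2, R5  → R2 = 12 * 7 = 84
Final: R2 = 84

84


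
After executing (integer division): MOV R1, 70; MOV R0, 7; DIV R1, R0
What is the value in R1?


Register state trace:
  MOV R1, 70  → R1 = 70
  MOV R0, 7  → R0 = 7
  DIV R1, R0  → R1 = 70 // 7 = 10
Final: R1 = 10

10


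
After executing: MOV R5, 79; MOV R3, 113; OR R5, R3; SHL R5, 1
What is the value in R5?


Register state trace:
  MOV R5, 79  → R5 = 79 (0b01001111)
  MOV R3, 113  → R3 = 113 (0b01110001)
  OR R5, R3  → R5 = 79 OR 113 = 127 (0b01111111)
  SHL R5, 1  → R5 = 127 << 1 = 254
Final: R5 = 254

254


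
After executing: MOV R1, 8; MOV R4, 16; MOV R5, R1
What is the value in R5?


Register state trace:
  MOV R1, 8  → R1 = 8
  MOV R4, 16  → R4 = 16
  MOV R5, R1  → R5 = 8
Final: R5 = 8

8


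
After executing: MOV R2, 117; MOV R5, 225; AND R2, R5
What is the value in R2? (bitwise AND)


Register state trace:
  MOV R2, 117  → R2 = 117 (0b01110101)
  MOV R5, 225  → R5 = 225 (0b11100001)
  AND R2, R5  → R2 = 117 AND 225 = 97 (0b01100001)
Final: R2 = 97

97


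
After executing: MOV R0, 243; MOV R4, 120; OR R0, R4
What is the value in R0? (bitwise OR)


Register state trace:
  MOV R0, 243  → R0 = 243 (0b11110011)
  MOV R4, 120  → R4 = 120 (0b01111000)
  OR R0, R4   → R0 = 243 OR 120 = 251 (0b11111011)
Final: R0 = 251

251
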